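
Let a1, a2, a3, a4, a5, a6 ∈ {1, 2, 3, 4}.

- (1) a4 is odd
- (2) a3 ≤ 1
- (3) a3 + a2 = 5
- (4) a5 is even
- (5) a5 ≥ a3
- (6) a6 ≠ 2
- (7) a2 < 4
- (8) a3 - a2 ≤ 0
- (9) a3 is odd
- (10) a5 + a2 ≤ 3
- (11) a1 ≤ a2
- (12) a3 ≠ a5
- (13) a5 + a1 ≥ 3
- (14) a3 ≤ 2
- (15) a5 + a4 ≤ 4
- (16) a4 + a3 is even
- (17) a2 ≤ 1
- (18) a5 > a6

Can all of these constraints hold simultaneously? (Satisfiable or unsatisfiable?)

From constraint 14: a3 ≤ 2. From constraint 17: a2 ≤ 1. Hence a3 + a2 ≤ 3. But constraint 3 requires a3 + a2 = 5, and 5 > 3. Contradiction.

Unsatisfiable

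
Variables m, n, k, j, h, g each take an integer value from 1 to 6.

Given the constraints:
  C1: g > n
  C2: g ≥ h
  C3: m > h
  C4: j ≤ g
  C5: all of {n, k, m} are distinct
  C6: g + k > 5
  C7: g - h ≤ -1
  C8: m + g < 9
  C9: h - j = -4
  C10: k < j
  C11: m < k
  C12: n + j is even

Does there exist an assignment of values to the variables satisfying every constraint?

Constraints 3, 4, 7, 10, and 11 give k < j, j ≤ g, g < h, h < m, m < k. Chaining: k < j ≤ g < h < m < k, which forces k < k — impossible.

Unsatisfiable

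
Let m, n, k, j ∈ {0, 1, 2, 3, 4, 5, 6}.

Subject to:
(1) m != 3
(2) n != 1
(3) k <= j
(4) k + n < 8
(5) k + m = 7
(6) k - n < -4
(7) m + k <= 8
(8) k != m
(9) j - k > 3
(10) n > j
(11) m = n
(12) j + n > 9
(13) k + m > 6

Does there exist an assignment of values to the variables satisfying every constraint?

Try m = 6, n = 6, k = 1, j = 5.
Check constraint 4: k + n = 7; constraint 5: k + m = 7; constraint 6: k - n = -5. The remaining constraints are straightforward to verify.

Satisfiable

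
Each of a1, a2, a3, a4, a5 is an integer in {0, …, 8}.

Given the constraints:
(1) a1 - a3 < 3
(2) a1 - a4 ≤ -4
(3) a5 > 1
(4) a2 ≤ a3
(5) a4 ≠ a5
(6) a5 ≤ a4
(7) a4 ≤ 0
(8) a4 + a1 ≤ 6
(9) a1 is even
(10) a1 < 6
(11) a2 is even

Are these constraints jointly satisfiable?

From constraint 3: a5 ≥ 2. From constraints 6 and 7: a5 ≤ a4 and a4 ≤ 0, so a5 ≤ 0. But 0 < 2, so no value of a5 works.

Unsatisfiable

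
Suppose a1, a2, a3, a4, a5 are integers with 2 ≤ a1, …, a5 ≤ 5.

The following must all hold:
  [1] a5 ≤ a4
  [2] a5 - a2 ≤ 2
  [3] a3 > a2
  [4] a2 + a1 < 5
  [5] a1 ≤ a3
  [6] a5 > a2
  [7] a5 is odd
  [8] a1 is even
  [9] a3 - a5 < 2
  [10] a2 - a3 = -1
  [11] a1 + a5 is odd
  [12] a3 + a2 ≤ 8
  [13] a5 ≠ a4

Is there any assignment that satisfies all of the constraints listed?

Try a1 = 2, a2 = 2, a3 = 3, a4 = 4, a5 = 3.
Check constraint 2: a5 - a2 = 1; constraint 4: a2 + a1 = 4; constraint 9: a3 - a5 = 0. The remaining constraints are straightforward to verify.

Satisfiable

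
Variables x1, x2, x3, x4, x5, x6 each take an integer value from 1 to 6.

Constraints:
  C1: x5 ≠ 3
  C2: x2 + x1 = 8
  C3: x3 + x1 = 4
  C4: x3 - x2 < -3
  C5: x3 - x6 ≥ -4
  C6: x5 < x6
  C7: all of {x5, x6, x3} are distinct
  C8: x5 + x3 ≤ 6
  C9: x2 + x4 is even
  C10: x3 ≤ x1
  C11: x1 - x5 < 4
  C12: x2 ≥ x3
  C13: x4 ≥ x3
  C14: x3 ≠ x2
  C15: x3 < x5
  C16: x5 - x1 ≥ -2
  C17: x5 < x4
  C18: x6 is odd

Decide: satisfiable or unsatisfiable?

One satisfying assignment is x1 = 3, x2 = 5, x3 = 1, x4 = 3, x5 = 2, x6 = 3.
For the less obvious constraints — constraint 2: x2 + x1 = 8; constraint 3: x3 + x1 = 4 — and the others hold by inspection.

Satisfiable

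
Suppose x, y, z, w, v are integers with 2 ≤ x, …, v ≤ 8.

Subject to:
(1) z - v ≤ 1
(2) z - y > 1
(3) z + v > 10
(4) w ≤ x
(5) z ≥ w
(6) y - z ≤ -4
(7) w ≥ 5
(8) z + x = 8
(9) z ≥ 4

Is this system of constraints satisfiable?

Unsatisfiable

From constraint 9: z ≥ 4. From constraints 4 and 7: x ≥ w ≥ 5. Hence z + x ≥ 9. But constraint 8 requires z + x = 8, and 8 < 9. Contradiction.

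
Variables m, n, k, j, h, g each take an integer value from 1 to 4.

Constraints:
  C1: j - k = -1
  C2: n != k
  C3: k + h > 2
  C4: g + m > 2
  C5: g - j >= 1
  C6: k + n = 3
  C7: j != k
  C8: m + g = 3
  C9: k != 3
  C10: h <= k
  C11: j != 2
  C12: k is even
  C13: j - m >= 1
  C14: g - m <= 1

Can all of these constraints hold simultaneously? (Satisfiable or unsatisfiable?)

Unsatisfiable

Constraints 5, 13, and 14 give j − m ≥ 1, m − g ≥ -1, g − j ≥ 1.
Adding all 3 inequalities: the left sides telescope to 0, and the right sides sum to 1 + (-1) + 1 = 1. So 0 ≥ 1, which is false.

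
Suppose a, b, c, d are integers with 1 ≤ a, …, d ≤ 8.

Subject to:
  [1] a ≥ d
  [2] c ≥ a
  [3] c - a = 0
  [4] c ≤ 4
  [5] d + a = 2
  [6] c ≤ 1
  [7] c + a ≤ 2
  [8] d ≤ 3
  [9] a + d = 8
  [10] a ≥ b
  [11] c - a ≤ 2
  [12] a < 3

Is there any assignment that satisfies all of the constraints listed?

Unsatisfiable

From constraints 2 and 4: a ≤ c ≤ 4. From constraint 8: d ≤ 3. Hence a + d ≤ 7. But constraint 9 requires a + d = 8, and 8 > 7. Contradiction.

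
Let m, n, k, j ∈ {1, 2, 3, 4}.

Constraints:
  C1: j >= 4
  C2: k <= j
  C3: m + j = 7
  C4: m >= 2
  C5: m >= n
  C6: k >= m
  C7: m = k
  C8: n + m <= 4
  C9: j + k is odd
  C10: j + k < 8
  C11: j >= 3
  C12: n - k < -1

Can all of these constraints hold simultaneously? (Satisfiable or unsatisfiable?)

Setting (m, n, k, j) = (3, 1, 3, 4) satisfies everything: constraint 3: m + j = 7; constraint 8: n + m = 4; constraint 10: j + k = 7, and the others follow.

Satisfiable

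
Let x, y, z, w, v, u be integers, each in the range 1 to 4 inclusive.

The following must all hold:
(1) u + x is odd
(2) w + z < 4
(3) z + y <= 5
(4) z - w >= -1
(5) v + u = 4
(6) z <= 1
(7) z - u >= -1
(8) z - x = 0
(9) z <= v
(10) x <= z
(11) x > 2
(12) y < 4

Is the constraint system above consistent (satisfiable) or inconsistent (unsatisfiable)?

Unsatisfiable

From constraint 11: x ≥ 3. From constraints 6 and 10: x ≤ z and z ≤ 1, so x ≤ 1. But 1 < 3, so no value of x works.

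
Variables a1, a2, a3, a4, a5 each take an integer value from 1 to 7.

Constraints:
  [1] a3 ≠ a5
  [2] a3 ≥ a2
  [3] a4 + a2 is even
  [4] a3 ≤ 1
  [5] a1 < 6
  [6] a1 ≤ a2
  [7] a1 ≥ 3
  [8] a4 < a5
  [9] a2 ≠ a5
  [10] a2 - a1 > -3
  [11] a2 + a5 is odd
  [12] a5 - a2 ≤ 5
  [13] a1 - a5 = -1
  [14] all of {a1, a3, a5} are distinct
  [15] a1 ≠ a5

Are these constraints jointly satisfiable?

Unsatisfiable

From constraints 6 and 7: a2 ≥ a1 and a1 ≥ 3, so a2 ≥ 3. From constraints 2 and 4: a2 ≤ a3 and a3 ≤ 1, so a2 ≤ 1. But 1 < 3, so no value of a2 works.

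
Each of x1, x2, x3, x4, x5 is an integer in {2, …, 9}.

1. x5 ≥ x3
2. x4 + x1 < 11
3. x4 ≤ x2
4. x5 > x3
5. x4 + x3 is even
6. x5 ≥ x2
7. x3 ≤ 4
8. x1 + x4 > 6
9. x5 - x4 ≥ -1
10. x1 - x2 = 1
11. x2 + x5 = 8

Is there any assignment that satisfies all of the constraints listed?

The assignment x1 = 5, x2 = 4, x3 = 2, x4 = 4, x5 = 4 works:
  constraint 2 holds since x4 + x1 = 9.
  constraint 8 holds since x1 + x4 = 9.
The rest check out directly.

Satisfiable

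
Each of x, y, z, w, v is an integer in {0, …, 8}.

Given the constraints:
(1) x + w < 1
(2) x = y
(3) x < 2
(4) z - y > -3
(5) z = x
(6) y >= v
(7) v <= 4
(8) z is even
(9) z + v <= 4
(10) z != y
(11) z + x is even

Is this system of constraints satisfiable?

Unsatisfiable

From constraints 2 and 5, z = x = y, so z = y. But constraint 10 says z ≠ y. Contradiction.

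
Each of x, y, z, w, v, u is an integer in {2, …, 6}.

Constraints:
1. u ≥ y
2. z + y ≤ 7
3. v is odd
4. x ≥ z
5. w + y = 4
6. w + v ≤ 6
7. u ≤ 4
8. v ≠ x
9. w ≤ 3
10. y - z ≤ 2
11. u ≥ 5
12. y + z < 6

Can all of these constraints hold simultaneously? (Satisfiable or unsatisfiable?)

Unsatisfiable

From constraint 11: u ≥ 5. From constraint 7: u ≤ 4. But 4 < 5, so no value of u works.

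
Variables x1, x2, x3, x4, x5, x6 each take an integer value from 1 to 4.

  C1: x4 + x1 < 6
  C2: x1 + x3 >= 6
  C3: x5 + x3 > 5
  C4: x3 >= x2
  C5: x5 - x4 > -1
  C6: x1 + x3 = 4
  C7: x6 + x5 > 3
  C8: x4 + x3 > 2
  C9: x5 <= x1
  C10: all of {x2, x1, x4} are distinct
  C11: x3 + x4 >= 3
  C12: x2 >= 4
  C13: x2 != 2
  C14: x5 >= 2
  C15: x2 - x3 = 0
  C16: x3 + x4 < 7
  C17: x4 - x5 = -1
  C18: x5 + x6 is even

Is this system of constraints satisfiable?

From constraints 9 and 14: x1 ≥ x5 ≥ 2. From constraints 4 and 12: x3 ≥ x2 ≥ 4. Hence x1 + x3 ≥ 6. But constraint 6 requires x1 + x3 = 4, and 4 < 6. Contradiction.

Unsatisfiable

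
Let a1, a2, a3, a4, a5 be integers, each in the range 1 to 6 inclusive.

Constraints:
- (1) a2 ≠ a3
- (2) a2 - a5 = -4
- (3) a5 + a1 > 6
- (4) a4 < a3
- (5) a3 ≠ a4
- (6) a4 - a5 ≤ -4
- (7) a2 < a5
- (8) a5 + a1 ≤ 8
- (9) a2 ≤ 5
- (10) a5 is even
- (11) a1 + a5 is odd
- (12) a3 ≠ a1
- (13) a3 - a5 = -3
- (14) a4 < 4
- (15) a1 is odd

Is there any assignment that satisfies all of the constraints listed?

Take a1 = 1, a2 = 2, a3 = 3, a4 = 2, a5 = 6. Then constraint 2: a2 - a5 = -4; constraint 3: a5 + a1 = 7, and every other listed constraint is also met.

Satisfiable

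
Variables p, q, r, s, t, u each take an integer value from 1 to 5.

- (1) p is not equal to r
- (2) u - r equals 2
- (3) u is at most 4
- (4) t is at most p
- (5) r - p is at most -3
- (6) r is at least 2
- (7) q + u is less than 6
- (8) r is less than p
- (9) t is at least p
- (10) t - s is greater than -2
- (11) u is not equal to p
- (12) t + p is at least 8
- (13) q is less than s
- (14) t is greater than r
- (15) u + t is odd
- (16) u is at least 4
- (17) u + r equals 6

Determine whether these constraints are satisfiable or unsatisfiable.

Try p = 5, q = 1, r = 2, s = 4, t = 5, u = 4.
Check constraint 2: u - r = 2; constraint 5: r - p = -3; constraint 7: q + u = 5. The remaining constraints are straightforward to verify.

Satisfiable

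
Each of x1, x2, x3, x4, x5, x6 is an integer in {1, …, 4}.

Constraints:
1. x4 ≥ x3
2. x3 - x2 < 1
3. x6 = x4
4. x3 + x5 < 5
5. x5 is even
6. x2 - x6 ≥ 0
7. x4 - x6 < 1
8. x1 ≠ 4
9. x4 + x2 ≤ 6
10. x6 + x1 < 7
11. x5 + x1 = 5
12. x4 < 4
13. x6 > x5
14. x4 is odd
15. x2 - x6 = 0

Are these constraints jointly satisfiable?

Satisfiable

The assignment x1 = 3, x2 = 3, x3 = 2, x4 = 3, x5 = 2, x6 = 3 works:
  constraint 2 holds since x3 - x2 = -1.
  constraint 4 holds since x3 + x5 = 4.
The rest check out directly.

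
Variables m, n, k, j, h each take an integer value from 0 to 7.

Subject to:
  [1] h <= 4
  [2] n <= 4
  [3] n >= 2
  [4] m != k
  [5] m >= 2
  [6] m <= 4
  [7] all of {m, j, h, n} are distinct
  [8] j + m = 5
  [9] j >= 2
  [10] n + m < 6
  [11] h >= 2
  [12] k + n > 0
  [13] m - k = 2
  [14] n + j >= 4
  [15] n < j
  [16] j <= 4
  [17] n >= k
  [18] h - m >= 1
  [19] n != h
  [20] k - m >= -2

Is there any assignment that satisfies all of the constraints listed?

Constraints 1, 2, 3, 5, 6, 9, 11, and 16 confine each of m, j, h, n to the 3 values {2, …, 4}.
Constraint 7 requires all 4 of them to be distinct, but only 3 values are available — impossible by the pigeonhole principle.

Unsatisfiable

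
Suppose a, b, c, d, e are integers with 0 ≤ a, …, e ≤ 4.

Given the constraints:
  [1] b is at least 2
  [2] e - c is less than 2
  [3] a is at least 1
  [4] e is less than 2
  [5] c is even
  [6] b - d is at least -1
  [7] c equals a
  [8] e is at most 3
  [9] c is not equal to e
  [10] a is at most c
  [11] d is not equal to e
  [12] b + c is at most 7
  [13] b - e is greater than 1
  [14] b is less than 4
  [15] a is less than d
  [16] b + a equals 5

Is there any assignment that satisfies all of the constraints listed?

Satisfiable

One satisfying assignment is a = 2, b = 3, c = 2, d = 4, e = 1.
For the less obvious constraints — constraint 2: e - c = -1; constraint 6: b - d = -1; constraint 12: b + c = 5 — and the others hold by inspection.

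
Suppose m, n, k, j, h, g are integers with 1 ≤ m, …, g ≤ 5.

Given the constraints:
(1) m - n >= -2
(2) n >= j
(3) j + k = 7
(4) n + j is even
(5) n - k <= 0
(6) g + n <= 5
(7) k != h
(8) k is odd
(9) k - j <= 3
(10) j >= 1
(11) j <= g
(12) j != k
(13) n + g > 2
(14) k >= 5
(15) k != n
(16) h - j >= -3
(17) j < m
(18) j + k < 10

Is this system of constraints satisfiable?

Satisfiable

Setting (m, n, k, j, h, g) = (3, 2, 5, 2, 2, 3) satisfies everything: constraint 1: m - n = 1; constraint 3: j + k = 7, and the others follow.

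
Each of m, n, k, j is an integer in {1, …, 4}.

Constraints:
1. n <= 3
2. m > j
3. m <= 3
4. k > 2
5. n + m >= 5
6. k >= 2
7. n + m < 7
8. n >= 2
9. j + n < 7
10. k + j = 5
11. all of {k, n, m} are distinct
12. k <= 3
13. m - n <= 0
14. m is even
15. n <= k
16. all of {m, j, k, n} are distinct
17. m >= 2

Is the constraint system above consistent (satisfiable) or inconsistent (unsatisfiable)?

Constraints 1, 3, 6, 8, 12, and 17 confine each of k, n, m to the 2 values {2, 3}.
Constraint 11 requires all 3 of them to be distinct, but only 2 values are available — impossible by the pigeonhole principle.

Unsatisfiable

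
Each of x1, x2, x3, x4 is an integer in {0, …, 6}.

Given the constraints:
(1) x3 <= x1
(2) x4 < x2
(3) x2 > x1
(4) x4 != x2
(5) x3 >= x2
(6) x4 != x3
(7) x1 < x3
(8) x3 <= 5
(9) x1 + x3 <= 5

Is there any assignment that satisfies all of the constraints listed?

Constraints 1, 3, and 5 give x1 < x2, x2 ≤ x3, x3 ≤ x1. Chaining: x1 < x2 ≤ x3 ≤ x1, which forces x1 < x1 — impossible.

Unsatisfiable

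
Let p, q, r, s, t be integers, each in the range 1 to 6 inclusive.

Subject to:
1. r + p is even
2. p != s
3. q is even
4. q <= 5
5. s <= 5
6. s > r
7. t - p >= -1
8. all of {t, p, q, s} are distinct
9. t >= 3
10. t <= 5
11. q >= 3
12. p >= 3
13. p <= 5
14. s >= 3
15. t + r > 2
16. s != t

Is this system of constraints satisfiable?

Constraints 4, 5, 9, 10, 11, 12, 13, and 14 confine each of t, p, q, s to the 3 values {3, …, 5}.
Constraint 8 requires all 4 of them to be distinct, but only 3 values are available — impossible by the pigeonhole principle.

Unsatisfiable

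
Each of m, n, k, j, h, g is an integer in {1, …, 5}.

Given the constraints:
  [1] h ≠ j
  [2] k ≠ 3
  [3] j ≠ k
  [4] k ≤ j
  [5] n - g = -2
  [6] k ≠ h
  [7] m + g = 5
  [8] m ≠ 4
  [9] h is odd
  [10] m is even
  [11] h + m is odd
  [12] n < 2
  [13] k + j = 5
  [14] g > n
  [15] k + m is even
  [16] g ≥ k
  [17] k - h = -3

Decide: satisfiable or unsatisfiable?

Satisfiable

Take m = 2, n = 1, k = 2, j = 3, h = 5, g = 3. Then constraint 5: n - g = -2; constraint 7: m + g = 5, and every other listed constraint is also met.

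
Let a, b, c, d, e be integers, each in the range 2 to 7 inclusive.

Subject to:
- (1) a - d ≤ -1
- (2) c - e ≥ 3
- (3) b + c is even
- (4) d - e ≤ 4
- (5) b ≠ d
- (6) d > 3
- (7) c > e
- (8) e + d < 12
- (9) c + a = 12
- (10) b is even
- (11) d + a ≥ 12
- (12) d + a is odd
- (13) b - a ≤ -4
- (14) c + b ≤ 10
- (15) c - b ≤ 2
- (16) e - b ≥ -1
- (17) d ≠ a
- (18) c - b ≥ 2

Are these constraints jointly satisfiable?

Unsatisfiable

Constraints 1, 2, 4, 13, and 15 give b − c ≥ -2, c − e ≥ 3, e − d ≥ -4, d − a ≥ 1, a − b ≥ 4.
Adding all 5 inequalities: the left sides telescope to 0, and the right sides sum to (-2) + 3 + (-4) + 1 + 4 = 2. So 0 ≥ 2, which is false.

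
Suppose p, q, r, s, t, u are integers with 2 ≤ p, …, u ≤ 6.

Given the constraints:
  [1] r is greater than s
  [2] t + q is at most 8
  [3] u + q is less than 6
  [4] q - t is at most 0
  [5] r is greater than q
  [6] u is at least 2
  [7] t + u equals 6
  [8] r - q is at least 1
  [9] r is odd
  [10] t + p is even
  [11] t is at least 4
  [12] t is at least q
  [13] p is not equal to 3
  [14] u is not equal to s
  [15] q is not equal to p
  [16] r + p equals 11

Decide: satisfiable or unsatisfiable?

The assignment p = 6, q = 3, r = 5, s = 3, t = 4, u = 2 works:
  constraint 2 holds since t + q = 7.
  constraint 3 holds since u + q = 5.
  constraint 4 holds since q - t = -1.
The rest check out directly.

Satisfiable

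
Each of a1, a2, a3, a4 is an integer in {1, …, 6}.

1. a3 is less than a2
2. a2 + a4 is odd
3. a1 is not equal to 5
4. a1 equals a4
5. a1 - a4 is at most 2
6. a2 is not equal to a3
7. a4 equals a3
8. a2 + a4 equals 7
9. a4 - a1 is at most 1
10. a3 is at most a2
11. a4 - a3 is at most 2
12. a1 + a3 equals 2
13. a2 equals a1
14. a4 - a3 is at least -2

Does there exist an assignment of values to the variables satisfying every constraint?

From constraints 4, 7, and 13, a2 = a1 = a4 = a3, so a2 = a3. But constraint 6 says a2 ≠ a3. Contradiction.

Unsatisfiable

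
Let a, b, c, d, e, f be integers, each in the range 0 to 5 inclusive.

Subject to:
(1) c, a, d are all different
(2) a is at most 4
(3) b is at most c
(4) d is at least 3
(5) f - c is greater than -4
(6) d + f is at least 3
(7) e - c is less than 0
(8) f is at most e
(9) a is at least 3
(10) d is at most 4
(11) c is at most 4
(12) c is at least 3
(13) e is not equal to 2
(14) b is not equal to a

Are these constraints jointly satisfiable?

Constraints 2, 4, 9, 10, 11, and 12 confine each of c, a, d to the 2 values {3, 4}.
Constraint 1 requires all 3 of them to be distinct, but only 2 values are available — impossible by the pigeonhole principle.

Unsatisfiable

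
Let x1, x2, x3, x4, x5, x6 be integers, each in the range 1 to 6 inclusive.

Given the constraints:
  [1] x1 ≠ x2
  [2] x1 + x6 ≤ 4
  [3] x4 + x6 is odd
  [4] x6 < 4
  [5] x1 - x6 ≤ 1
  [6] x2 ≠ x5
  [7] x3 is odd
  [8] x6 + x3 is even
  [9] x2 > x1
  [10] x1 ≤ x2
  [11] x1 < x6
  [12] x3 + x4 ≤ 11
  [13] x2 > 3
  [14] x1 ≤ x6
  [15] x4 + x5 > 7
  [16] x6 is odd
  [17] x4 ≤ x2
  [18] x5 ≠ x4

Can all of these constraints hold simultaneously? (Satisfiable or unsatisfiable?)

Satisfiable

Setting (x1, x2, x3, x4, x5, x6) = (1, 4, 5, 4, 5, 3) satisfies everything: constraint 2: x1 + x6 = 4; constraint 5: x1 - x6 = -2; constraint 12: x3 + x4 = 9, and the others follow.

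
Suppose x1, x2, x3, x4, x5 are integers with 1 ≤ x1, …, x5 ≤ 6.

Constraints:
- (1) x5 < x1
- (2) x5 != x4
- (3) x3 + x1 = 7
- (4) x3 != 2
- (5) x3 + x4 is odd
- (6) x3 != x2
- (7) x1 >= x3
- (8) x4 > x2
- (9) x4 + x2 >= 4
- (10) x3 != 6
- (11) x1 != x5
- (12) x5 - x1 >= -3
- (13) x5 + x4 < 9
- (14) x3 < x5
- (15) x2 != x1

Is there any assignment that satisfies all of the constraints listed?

Satisfiable

Try x1 = 6, x2 = 2, x3 = 1, x4 = 4, x5 = 3.
Check constraint 3: x3 + x1 = 7; constraint 9: x4 + x2 = 6. The remaining constraints are straightforward to verify.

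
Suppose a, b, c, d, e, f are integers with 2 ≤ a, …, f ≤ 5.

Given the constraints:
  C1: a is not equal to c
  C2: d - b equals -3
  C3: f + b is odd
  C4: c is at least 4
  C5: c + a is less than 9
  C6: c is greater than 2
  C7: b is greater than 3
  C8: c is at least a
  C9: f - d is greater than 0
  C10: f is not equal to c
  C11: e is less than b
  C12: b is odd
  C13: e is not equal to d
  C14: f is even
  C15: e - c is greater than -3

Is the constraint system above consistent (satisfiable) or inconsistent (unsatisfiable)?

Try a = 2, b = 5, c = 5, d = 2, e = 4, f = 4.
Check constraint 2: d - b = -3; constraint 5: c + a = 7; constraint 9: f - d = 2. The remaining constraints are straightforward to verify.

Satisfiable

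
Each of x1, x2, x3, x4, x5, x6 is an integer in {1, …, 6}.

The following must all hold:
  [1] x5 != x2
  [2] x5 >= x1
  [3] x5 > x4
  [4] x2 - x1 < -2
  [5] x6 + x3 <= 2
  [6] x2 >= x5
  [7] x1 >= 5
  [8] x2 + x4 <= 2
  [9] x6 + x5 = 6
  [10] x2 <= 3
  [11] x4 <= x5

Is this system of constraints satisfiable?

From constraints 2 and 7: x5 ≥ x1 and x1 ≥ 5, so x5 ≥ 5. From constraints 6 and 10: x5 ≤ x2 and x2 ≤ 3, so x5 ≤ 3. But 3 < 5, so no value of x5 works.

Unsatisfiable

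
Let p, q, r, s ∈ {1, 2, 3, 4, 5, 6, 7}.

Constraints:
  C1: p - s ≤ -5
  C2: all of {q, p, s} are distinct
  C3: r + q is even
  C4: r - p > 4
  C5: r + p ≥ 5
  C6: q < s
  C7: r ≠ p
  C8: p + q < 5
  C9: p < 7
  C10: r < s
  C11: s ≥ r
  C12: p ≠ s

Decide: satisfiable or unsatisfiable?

One satisfying assignment is p = 1, q = 2, r = 6, s = 7.
For the less obvious constraints — constraint 1: p - s = -6; constraint 4: r - p = 5 — and the others hold by inspection.

Satisfiable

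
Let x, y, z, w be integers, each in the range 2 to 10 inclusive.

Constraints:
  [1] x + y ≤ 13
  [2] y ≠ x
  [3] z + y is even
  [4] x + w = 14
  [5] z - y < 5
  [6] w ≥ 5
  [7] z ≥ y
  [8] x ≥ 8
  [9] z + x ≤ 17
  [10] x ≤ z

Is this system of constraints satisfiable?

Satisfiable

Take x = 8, y = 5, z = 9, w = 6. Then constraint 1: x + y = 13; constraint 4: x + w = 14, and every other listed constraint is also met.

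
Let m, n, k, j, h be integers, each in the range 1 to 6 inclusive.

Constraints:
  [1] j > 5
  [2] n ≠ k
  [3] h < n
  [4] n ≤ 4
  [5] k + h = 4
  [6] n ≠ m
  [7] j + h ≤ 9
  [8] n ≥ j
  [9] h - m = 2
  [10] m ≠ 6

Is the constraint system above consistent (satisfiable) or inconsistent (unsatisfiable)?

Unsatisfiable

From constraint 1: j ≥ 6. From constraints 4 and 8: j ≤ n and n ≤ 4, so j ≤ 4. But 4 < 6, so no value of j works.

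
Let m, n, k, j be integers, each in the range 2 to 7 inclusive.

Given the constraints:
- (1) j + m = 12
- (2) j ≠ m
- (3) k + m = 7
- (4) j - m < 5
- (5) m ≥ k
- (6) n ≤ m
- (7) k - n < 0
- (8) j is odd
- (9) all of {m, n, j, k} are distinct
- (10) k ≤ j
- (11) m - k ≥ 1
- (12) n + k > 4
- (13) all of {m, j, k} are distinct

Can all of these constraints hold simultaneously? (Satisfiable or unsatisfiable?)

Setting (m, n, k, j) = (5, 3, 2, 7) satisfies everything: constraint 1: j + m = 12; constraint 3: k + m = 7, and the others follow.

Satisfiable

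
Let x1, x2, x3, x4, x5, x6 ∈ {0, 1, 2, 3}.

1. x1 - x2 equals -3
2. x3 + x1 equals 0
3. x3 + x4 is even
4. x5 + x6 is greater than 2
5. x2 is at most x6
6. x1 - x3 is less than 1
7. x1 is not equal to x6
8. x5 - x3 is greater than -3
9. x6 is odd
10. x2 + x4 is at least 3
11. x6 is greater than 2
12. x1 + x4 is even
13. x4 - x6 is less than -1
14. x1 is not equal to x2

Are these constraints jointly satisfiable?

Satisfiable

One satisfying assignment is x1 = 0, x2 = 3, x3 = 0, x4 = 0, x5 = 0, x6 = 3.
For the less obvious constraints — constraint 1: x1 - x2 = -3; constraint 2: x3 + x1 = 0; constraint 4: x5 + x6 = 3 — and the others hold by inspection.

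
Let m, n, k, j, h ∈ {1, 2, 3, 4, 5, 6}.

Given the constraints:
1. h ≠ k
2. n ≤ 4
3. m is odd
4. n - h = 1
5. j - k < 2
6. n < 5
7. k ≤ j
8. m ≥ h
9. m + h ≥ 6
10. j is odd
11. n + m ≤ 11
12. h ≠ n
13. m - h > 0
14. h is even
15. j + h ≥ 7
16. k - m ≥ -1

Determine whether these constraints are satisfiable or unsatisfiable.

Satisfiable

Try m = 5, n = 3, k = 5, j = 5, h = 2.
Check constraint 4: n - h = 1; constraint 5: j - k = 0; constraint 9: m + h = 7. The remaining constraints are straightforward to verify.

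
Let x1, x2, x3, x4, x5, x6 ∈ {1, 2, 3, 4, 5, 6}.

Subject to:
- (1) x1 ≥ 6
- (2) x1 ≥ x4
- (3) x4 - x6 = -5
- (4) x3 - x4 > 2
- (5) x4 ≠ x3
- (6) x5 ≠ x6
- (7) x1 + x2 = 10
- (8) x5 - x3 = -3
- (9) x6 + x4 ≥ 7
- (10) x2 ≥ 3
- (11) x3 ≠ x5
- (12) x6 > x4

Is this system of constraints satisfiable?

Try x1 = 6, x2 = 4, x3 = 4, x4 = 1, x5 = 1, x6 = 6.
Check constraint 3: x4 - x6 = -5; constraint 4: x3 - x4 = 3. The remaining constraints are straightforward to verify.

Satisfiable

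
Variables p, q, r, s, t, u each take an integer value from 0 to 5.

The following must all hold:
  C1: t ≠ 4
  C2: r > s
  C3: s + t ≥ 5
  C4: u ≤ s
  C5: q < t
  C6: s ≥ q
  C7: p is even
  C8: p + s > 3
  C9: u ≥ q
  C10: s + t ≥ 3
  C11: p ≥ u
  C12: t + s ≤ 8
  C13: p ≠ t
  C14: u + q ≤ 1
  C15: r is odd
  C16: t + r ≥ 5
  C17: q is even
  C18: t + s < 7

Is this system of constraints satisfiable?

Satisfiable

The assignment p = 2, q = 0, r = 5, s = 2, t = 3, u = 0 works:
  constraint 3 holds since s + t = 5.
  constraint 8 holds since p + s = 4.
The rest check out directly.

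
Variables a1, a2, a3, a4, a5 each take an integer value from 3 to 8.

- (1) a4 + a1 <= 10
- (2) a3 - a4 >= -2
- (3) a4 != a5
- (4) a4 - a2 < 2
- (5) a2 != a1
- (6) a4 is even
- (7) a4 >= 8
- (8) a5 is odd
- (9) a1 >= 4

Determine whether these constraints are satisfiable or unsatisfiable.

From constraint 7: a4 ≥ 8. From constraint 9: a1 ≥ 4. Hence a4 + a1 ≥ 12. But constraint 1 requires a4 + a1 ≤ 10, and 10 < 12. Contradiction.

Unsatisfiable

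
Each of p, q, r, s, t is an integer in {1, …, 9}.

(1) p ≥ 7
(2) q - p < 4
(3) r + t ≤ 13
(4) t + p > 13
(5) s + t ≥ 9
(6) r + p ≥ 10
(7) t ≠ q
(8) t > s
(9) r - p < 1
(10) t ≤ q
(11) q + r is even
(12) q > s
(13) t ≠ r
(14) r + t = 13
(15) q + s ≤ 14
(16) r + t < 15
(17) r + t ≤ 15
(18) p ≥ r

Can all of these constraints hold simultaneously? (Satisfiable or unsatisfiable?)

Satisfiable

The assignment p = 7, q = 9, r = 5, s = 3, t = 8 works:
  constraint 2 holds since q - p = 2.
  constraint 3 holds since r + t = 13.
  constraint 4 holds since t + p = 15.
The rest check out directly.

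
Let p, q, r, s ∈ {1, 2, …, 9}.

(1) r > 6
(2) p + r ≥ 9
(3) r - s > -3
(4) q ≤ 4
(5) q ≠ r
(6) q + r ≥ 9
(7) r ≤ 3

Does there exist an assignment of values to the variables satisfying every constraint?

Unsatisfiable

From constraint 4: q ≤ 4. From constraint 7: r ≤ 3. Hence q + r ≤ 7. But constraint 6 requires q + r ≥ 9, and 9 > 7. Contradiction.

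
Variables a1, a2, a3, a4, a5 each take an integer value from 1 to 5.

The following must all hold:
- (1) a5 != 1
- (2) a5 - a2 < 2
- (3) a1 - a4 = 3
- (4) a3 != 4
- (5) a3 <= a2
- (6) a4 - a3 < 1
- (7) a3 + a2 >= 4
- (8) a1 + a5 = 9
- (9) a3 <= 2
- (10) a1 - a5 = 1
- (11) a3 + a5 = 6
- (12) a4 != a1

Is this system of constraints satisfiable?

Satisfiable

Try a1 = 5, a2 = 5, a3 = 2, a4 = 2, a5 = 4.
Check constraint 2: a5 - a2 = -1; constraint 3: a1 - a4 = 3; constraint 6: a4 - a3 = 0. The remaining constraints are straightforward to verify.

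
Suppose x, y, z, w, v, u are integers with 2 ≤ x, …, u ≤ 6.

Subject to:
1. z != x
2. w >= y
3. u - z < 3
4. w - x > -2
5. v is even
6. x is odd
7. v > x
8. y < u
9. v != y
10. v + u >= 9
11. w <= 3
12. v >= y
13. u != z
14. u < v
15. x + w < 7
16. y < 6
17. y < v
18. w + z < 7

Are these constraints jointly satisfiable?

Take x = 3, y = 2, z = 2, w = 2, v = 6, u = 4. Then constraint 3: u - z = 2; constraint 4: w - x = -1, and every other listed constraint is also met.

Satisfiable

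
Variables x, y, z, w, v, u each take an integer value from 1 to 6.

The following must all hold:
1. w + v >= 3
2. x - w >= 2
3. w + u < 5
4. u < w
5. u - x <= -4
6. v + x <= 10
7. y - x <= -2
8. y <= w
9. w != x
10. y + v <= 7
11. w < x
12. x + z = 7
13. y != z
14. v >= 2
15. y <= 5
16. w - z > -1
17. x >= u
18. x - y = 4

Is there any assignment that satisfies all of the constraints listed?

One satisfying assignment is x = 6, y = 2, z = 1, w = 2, v = 3, u = 1.
For the less obvious constraints — constraint 1: w + v = 5; constraint 2: x - w = 4 — and the others hold by inspection.

Satisfiable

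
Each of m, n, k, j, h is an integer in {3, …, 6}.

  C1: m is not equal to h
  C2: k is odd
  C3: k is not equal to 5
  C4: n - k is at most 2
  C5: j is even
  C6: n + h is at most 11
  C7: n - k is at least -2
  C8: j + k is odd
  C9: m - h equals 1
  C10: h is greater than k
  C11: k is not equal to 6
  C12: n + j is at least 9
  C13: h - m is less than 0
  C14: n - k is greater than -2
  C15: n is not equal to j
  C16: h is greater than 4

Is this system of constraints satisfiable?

Satisfiable

The assignment m = 6, n = 4, k = 3, j = 6, h = 5 works:
  constraint 4 holds since n - k = 1.
  constraint 6 holds since n + h = 9.
  constraint 7 holds since n - k = 1.
The rest check out directly.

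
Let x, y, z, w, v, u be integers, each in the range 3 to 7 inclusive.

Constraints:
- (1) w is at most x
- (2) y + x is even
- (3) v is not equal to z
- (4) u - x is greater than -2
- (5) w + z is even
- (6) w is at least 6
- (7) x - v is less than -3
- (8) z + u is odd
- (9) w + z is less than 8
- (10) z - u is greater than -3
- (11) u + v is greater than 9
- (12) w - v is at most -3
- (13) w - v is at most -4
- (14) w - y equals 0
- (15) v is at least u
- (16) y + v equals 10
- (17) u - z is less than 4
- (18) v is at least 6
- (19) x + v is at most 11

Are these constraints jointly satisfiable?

From constraints 1 and 6: x ≥ w ≥ 6. From constraint 18: v ≥ 6. Hence x + v ≥ 12. But constraint 19 requires x + v ≤ 11, and 11 < 12. Contradiction.

Unsatisfiable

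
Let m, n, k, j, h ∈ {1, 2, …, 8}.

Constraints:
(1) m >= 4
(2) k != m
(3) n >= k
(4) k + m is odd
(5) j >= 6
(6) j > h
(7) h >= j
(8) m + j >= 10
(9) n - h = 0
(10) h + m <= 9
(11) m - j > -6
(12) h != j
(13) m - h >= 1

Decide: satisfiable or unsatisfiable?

Unsatisfiable

From constraints 5 and 7: h ≥ j ≥ 6. From constraint 1: m ≥ 4. Hence h + m ≥ 10. But constraint 10 requires h + m ≤ 9, and 9 < 10. Contradiction.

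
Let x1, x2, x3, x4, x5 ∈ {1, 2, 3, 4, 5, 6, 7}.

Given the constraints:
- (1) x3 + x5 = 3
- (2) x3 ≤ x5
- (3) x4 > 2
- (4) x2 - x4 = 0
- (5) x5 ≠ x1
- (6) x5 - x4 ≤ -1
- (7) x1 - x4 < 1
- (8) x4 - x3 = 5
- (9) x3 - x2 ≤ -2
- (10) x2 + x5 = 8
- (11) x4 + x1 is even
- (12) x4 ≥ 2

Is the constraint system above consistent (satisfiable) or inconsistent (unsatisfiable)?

Satisfiable

Try x1 = 6, x2 = 6, x3 = 1, x4 = 6, x5 = 2.
Check constraint 1: x3 + x5 = 3; constraint 4: x2 - x4 = 0; constraint 6: x5 - x4 = -4. The remaining constraints are straightforward to verify.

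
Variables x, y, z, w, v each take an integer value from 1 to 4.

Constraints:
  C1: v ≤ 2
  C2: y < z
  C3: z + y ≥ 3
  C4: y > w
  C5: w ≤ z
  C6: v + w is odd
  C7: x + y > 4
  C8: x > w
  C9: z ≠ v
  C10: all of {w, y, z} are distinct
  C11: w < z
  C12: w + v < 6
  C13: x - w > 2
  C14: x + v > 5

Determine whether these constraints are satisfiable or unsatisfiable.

One satisfying assignment is x = 4, y = 2, z = 4, w = 1, v = 2.
For the less obvious constraints — constraint 3: z + y = 6; constraint 7: x + y = 6; constraint 12: w + v = 3 — and the others hold by inspection.

Satisfiable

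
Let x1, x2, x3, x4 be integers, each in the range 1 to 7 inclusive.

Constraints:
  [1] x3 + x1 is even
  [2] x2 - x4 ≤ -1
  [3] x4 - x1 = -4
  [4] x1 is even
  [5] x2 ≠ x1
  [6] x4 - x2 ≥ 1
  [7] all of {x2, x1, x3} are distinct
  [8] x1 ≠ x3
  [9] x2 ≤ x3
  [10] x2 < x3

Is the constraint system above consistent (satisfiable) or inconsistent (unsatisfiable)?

Satisfiable

Setting (x1, x2, x3, x4) = (6, 1, 2, 2) satisfies everything: constraint 2: x2 - x4 = -1; constraint 3: x4 - x1 = -4; constraint 6: x4 - x2 = 1, and the others follow.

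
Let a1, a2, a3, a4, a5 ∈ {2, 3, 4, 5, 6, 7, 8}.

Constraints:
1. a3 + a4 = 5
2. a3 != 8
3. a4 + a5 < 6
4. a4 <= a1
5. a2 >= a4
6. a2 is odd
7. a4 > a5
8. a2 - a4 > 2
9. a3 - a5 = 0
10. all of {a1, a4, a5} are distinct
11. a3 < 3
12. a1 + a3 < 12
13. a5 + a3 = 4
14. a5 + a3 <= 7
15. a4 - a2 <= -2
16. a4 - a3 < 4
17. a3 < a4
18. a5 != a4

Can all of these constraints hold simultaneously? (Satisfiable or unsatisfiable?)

Satisfiable

Setting (a1, a2, a3, a4, a5) = (7, 7, 2, 3, 2) satisfies everything: constraint 1: a3 + a4 = 5; constraint 3: a4 + a5 = 5; constraint 8: a2 - a4 = 4, and the others follow.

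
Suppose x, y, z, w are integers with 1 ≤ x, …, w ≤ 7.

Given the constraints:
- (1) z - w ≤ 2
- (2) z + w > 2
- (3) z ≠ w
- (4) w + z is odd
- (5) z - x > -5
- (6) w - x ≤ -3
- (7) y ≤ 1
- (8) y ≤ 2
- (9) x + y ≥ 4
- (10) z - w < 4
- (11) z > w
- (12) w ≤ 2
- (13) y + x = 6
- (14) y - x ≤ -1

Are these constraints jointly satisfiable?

Satisfiable

Setting (x, y, z, w) = (5, 1, 2, 1) satisfies everything: constraint 1: z - w = 1; constraint 2: z + w = 3, and the others follow.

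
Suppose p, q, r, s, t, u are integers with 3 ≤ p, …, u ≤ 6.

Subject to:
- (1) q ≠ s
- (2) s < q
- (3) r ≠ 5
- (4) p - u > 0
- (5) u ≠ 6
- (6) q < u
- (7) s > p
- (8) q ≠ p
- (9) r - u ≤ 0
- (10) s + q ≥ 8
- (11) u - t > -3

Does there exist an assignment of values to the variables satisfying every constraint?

Unsatisfiable

Constraints 2, 4, 6, and 7 give u < p, p < s, s < q, q < u. Chaining: u < p < s < q < u, which forces u < u — impossible.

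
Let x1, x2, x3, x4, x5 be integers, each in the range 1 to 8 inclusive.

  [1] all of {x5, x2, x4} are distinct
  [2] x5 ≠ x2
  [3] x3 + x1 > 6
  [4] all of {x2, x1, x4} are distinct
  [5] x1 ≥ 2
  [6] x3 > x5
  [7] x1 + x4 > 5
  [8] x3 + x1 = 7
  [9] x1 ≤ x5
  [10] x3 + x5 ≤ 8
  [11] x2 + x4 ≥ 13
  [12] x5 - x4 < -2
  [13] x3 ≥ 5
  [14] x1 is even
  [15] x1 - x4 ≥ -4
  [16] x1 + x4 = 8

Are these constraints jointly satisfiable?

Satisfiable

The assignment x1 = 2, x2 = 7, x3 = 5, x4 = 6, x5 = 2 works:
  constraint 3 holds since x3 + x1 = 7.
  constraint 7 holds since x1 + x4 = 8.
The rest check out directly.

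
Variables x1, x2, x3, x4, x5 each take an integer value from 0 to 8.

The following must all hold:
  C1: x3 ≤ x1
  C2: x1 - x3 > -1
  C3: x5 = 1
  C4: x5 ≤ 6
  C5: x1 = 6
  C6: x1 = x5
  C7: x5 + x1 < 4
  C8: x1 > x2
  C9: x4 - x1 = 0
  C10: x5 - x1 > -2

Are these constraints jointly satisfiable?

Constraint 5 fixes x1 = 6 and constraint 3 fixes x5 = 1, but constraint 6 requires x1 = x5. Since 6 ≠ 1, contradiction.

Unsatisfiable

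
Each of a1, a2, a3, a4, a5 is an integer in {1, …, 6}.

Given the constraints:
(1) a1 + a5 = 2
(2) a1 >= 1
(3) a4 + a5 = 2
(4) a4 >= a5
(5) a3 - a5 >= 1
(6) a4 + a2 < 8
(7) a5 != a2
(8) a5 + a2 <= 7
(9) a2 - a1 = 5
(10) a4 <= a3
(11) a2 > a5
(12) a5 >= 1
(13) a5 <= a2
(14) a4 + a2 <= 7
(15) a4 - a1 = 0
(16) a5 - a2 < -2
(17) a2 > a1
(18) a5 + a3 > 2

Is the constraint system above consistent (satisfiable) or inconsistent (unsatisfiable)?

Setting (a1, a2, a3, a4, a5) = (1, 6, 2, 1, 1) satisfies everything: constraint 1: a1 + a5 = 2; constraint 3: a4 + a5 = 2, and the others follow.

Satisfiable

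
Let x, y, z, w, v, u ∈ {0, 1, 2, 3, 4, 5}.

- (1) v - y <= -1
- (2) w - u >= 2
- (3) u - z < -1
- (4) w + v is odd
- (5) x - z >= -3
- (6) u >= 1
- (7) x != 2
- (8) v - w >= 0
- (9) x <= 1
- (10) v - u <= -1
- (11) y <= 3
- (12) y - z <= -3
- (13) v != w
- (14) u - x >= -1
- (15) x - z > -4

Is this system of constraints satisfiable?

Constraints 1, 2, 5, 8, 12, and 14 give x − z ≥ -3, z − y ≥ 3, y − v ≥ 1, v − w ≥ 0, w − u ≥ 2, u − x ≥ -1.
Adding all 6 inequalities: the left sides telescope to 0, and the right sides sum to (-3) + 3 + 1 + 0 + 2 + (-1) = 2. So 0 ≥ 2, which is false.

Unsatisfiable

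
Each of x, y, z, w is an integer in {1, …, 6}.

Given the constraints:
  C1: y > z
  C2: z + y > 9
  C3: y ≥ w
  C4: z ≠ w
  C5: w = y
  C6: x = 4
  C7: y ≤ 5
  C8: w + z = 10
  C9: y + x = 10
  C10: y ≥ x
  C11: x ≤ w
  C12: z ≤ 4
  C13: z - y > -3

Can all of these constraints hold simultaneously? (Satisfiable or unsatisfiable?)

From constraints 3 and 7: w ≤ y ≤ 5. From constraint 12: z ≤ 4. Hence w + z ≤ 9. But constraint 8 requires w + z = 10, and 10 > 9. Contradiction.

Unsatisfiable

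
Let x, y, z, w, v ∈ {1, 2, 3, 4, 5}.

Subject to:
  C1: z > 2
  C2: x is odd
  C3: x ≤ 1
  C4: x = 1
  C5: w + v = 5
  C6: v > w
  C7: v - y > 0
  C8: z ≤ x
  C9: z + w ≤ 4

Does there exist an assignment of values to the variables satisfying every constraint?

From constraint 1: z ≥ 3. From constraints 3 and 8: z ≤ x and x ≤ 1, so z ≤ 1. But 1 < 3, so no value of z works.

Unsatisfiable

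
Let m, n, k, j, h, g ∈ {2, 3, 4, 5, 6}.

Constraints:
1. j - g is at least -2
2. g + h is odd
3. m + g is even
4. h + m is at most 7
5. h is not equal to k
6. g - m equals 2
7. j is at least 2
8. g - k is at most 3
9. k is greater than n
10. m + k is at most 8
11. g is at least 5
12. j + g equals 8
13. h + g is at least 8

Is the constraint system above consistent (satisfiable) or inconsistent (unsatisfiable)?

One satisfying assignment is m = 3, n = 3, k = 5, j = 3, h = 4, g = 5.
For the less obvious constraints — constraint 1: j - g = -2; constraint 4: h + m = 7; constraint 6: g - m = 2 — and the others hold by inspection.

Satisfiable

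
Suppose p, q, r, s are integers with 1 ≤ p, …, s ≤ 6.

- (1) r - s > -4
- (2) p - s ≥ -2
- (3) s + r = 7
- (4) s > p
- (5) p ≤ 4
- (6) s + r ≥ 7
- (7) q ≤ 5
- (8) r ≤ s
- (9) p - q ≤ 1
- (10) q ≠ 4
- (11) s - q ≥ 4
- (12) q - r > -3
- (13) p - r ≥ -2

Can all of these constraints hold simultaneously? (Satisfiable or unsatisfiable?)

Unsatisfiable

Constraints 2, 9, and 11 give q − p ≥ -1, p − s ≥ -2, s − q ≥ 4.
Adding all 3 inequalities: the left sides telescope to 0, and the right sides sum to (-1) + (-2) + 4 = 1. So 0 ≥ 1, which is false.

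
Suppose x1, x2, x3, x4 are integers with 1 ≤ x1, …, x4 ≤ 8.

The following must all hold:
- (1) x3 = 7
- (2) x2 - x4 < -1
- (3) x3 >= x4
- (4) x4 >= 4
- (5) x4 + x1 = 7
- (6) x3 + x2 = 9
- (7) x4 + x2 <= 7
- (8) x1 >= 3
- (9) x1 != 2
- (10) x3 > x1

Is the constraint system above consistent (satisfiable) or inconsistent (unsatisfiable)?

Satisfiable

Try x1 = 3, x2 = 2, x3 = 7, x4 = 4.
Check constraint 2: x2 - x4 = -2; constraint 5: x4 + x1 = 7. The remaining constraints are straightforward to verify.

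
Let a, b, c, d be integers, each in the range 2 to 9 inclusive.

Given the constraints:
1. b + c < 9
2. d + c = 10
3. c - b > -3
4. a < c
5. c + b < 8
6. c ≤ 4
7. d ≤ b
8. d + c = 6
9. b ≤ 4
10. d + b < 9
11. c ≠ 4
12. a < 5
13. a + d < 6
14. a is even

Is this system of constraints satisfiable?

From constraints 7 and 9: d ≤ b ≤ 4. From constraint 6: c ≤ 4. Hence d + c ≤ 8. But constraint 2 requires d + c = 10, and 10 > 8. Contradiction.

Unsatisfiable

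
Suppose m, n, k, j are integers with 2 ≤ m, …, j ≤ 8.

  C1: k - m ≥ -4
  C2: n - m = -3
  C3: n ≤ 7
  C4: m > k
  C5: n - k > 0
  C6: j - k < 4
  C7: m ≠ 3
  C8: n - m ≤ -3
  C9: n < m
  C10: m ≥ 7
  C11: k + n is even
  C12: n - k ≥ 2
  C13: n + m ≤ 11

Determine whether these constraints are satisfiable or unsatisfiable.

Constraints 1, 8, and 12 give k − m ≥ -4, m − n ≥ 3, n − k ≥ 2.
Adding all 3 inequalities: the left sides telescope to 0, and the right sides sum to (-4) + 3 + 2 = 1. So 0 ≥ 1, which is false.

Unsatisfiable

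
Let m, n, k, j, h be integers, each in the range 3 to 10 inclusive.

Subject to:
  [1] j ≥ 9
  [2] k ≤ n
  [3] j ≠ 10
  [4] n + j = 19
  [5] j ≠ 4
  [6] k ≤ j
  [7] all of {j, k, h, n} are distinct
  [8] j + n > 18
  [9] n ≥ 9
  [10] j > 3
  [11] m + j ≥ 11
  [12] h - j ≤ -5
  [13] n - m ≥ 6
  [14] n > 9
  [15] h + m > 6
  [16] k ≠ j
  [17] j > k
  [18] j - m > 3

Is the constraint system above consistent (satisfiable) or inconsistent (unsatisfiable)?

Satisfiable

Setting (m, n, k, j, h) = (4, 10, 3, 9, 4) satisfies everything: constraint 4: n + j = 19; constraint 8: j + n = 19; constraint 11: m + j = 13, and the others follow.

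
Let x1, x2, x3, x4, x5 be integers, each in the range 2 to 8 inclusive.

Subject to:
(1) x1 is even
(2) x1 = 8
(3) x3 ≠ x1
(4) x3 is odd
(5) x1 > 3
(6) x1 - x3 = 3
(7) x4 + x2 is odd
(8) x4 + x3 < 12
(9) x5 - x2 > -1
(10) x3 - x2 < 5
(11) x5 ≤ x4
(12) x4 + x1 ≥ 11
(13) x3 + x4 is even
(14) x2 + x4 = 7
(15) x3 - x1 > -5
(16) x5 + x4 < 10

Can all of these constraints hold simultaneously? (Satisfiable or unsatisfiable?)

One satisfying assignment is x1 = 8, x2 = 2, x3 = 5, x4 = 5, x5 = 3.
For the less obvious constraints — constraint 6: x1 - x3 = 3; constraint 8: x4 + x3 = 10; constraint 9: x5 - x2 = 1 — and the others hold by inspection.

Satisfiable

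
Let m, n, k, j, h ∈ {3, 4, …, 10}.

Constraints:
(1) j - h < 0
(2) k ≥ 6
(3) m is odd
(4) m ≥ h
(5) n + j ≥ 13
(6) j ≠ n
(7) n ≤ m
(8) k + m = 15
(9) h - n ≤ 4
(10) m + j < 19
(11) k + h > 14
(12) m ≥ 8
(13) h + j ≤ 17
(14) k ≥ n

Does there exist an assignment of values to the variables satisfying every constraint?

One satisfying assignment is m = 9, n = 6, k = 6, j = 7, h = 9.
For the less obvious constraints — constraint 1: j - h = -2; constraint 5: n + j = 13 — and the others hold by inspection.

Satisfiable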